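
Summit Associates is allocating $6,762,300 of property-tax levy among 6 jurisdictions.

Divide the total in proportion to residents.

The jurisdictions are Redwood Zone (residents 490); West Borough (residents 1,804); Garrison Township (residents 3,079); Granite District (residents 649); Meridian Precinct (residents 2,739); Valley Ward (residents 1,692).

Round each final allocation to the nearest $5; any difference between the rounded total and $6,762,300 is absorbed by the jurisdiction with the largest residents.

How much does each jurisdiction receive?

Residents total: 490 + 1,804 + 3,079 + 649 + 2,739 + 1,692 = 10,453.
Unrounded shares: Redwood Zone 316,992.92; West Borough 1,167,051.49; Garrison Township 1,991,880.01; Granite District 419,853.89; Meridian Precinct 1,771,925.73; Valley Ward 1,094,595.96.
At nearest $5: Redwood Zone $316,995; West Borough $1,167,050; Garrison Township $1,991,880; Granite District $419,855; Meridian Precinct $1,771,925; Valley Ward $1,094,595. Sum = $6,762,300.
Rounded total matches; no reconciliation needed.

Redwood Zone: $316,995 · West Borough: $1,167,050 · Garrison Township: $1,991,880 · Granite District: $419,855 · Meridian Precinct: $1,771,925 · Valley Ward: $1,094,595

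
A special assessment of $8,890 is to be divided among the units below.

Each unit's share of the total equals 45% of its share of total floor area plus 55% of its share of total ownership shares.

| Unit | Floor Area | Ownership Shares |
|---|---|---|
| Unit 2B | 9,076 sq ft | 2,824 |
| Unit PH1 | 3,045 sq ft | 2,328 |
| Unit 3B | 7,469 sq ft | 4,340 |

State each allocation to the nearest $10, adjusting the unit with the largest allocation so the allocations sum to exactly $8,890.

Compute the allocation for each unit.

Totals — floor area 19,590, ownership shares 9,492.
Blended shares (45% floor area + 55% ownership shares): Unit 2B 0.3721; Unit PH1 0.2048; Unit 3B 0.4230.
Proportional shares: Unit 2B 3,308.12; Unit PH1 1,821.02; Unit 3B 3,760.87.
Rounded to nearest $10: Unit 2B $3,310; Unit PH1 $1,820; Unit 3B $3,760. Sum = $8,890.
Rounded total matches; no reconciliation needed.

Unit 2B: $3,310 · Unit PH1: $1,820 · Unit 3B: $3,760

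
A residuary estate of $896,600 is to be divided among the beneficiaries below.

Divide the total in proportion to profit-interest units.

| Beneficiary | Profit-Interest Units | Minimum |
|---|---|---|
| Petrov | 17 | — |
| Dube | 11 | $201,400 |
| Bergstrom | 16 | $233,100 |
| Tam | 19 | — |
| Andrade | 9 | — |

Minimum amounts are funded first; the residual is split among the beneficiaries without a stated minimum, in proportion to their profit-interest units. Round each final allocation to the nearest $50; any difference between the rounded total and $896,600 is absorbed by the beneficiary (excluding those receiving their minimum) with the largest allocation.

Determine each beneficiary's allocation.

Fund the minimums — Dube $201,400; Bergstrom $233,100. Remaining pool $462,100.
Remaining pool split over remaining profit-interest units 45: Petrov 174,571.11 → $174,550; Tam 195,108.89 → $195,100; Andrade 92,420.00 → $92,400.
Rounding difference +$50 applied to Tam → $195,150.

Petrov: $174,550 | Dube: $201,400 | Bergstrom: $233,100 | Tam: $195,150 | Andrade: $92,400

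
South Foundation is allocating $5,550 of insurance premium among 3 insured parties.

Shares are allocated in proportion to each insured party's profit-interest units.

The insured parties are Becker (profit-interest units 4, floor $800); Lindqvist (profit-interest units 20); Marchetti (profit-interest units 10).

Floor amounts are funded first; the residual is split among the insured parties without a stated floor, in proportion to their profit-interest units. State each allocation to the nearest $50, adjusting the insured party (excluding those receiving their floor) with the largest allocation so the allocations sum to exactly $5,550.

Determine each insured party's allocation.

Fund the minimums — Becker $800. Remaining pool $4,750.
Remaining pool split over remaining profit-interest units 30: Lindqvist 3,166.67 → $3,150; Marchetti 1,583.33 → $1,600.

Becker: $800 | Lindqvist: $3,150 | Marchetti: $1,600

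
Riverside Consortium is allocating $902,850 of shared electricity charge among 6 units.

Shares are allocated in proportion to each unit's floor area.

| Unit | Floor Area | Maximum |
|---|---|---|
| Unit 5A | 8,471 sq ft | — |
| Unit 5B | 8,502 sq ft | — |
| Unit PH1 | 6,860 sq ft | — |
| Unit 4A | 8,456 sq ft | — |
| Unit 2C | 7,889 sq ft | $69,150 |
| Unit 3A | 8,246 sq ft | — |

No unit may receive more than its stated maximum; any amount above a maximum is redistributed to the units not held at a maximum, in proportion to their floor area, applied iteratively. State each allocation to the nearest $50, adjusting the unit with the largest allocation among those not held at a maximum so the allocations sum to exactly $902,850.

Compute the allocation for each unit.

Unit 5A: $174,250; Unit 5B: $174,850; Unit PH1: $141,100; Unit 4A: $173,900; Unit 2C: $69,150; Unit 3A: $169,600

Sum of floor area: 48,424.
Unconstrained shares: Unit 5A 157,939.09; Unit 5B 158,517.07; Unit PH1 127,902.51; Unit 4A 157,659.42; Unit 2C 147,087.88; Unit 3A 153,744.03.
Capped: Unit 2C ($69,150); balance $833,700 reallocated over remaining floor area 40,535.
Remaining shares: Unit 5A 174,226.54 → $174,250; Unit 5B 174,864.13 → $174,850; Unit PH1 141,092.44 → $141,100; Unit 4A 173,918.03 → $173,900; Unit 3A 169,598.87 → $169,600.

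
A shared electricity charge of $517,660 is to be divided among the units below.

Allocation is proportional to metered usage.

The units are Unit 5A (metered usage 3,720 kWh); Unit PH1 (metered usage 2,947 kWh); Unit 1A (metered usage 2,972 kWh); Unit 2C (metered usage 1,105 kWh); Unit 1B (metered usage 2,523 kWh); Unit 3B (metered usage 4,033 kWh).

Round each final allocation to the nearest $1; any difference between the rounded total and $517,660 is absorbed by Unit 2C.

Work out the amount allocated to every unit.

Unit 5A: $111,312 · Unit PH1: $88,182 · Unit 1A: $88,930 · Unit 2C: $33,063 · Unit 1B: $75,495 · Unit 3B: $120,678

Sum of metered usage: 17,300.
Raw shares: Unit 5A 3,720/17,300 × $517,660 = 111,311.86; Unit PH1 2,947/17,300 × $517,660 = 88,181.74; Unit 1A 2,972/17,300 × $517,660 = 88,929.80; Unit 2C 1,105/17,300 × $517,660 = 33,064.41; Unit 1B 2,523/17,300 × $517,660 = 75,494.58; Unit 3B 4,033/17,300 × $517,660 = 120,677.62.
At nearest $1: Unit 5A $111,312; Unit PH1 $88,182; Unit 1A $88,930; Unit 2C $33,064; Unit 1B $75,495; Unit 3B $120,678. Sum = $517,661.
Difference $517,660 − $517,661 = −$1 applied to Unit 2C: Unit 2C becomes $33,063.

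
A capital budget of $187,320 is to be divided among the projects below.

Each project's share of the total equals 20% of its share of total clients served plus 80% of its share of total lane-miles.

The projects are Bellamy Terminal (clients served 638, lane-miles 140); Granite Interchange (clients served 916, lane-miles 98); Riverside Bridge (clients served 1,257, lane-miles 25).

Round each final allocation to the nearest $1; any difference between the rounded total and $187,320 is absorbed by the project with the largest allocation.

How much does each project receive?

Totals — clients served 2,811, lane-miles 263.
Combined weights (20% clients served + 80% lane-miles): Bellamy Terminal 0.4712; Granite Interchange 0.3633; Riverside Bridge 0.1655.
Unrounded shares: Bellamy Terminal 88,274.29; Granite Interchange 68,048.00; Riverside Bridge 30,997.71.
Rounded to nearest $1: Bellamy Terminal $88,274; Granite Interchange $68,048; Riverside Bridge $30,998. Sum = $187,320.
Sum already equals the total — no adjustment.

Bellamy Terminal: $88,274; Granite Interchange: $68,048; Riverside Bridge: $30,998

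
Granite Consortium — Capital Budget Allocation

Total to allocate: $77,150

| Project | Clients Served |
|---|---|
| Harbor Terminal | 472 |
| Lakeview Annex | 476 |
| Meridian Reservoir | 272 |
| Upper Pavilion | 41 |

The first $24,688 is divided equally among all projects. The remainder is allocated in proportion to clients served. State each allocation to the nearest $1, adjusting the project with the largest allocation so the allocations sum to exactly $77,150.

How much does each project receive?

Harbor Terminal: $25,809; Lakeview Annex: $25,975; Meridian Reservoir: $17,488; Upper Pavilion: $7,878

$24,688 shared equally gives $6,172 per project.
Remainder $52,462 by clients served (total 1,261): Harbor Terminal 19,636.85 → $19,637; Lakeview Annex 19,803.26 → $19,803; Meridian Reservoir 11,316.15 → $11,316; Upper Pavilion 1,705.74 → $1,706.
Totals: Harbor Terminal $6,172 + $19,637 = $25,809; Lakeview Annex $6,172 + $19,803 = $25,975; Meridian Reservoir $6,172 + $11,316 = $17,488; Upper Pavilion $6,172 + $1,706 = $7,878.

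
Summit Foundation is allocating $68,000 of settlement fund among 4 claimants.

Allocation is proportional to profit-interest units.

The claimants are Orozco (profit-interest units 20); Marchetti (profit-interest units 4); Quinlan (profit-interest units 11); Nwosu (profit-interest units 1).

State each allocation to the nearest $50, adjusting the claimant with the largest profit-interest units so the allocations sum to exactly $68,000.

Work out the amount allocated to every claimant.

Sum of profit-interest units: 20 + 4 + 11 + 1 = 36.
Raw shares: Orozco 37,777.78; Marchetti 7,555.56; Quinlan 20,777.78; Nwosu 1,888.89.
Rounded to nearest $50: Orozco $37,800; Marchetti $7,550; Quinlan $20,800; Nwosu $1,900. Sum = $68,050.
Difference $68,000 − $68,050 = −$50 applied to largest profit-interest units (Orozco): Orozco becomes $37,750.

Orozco: $37,750; Marchetti: $7,550; Quinlan: $20,800; Nwosu: $1,900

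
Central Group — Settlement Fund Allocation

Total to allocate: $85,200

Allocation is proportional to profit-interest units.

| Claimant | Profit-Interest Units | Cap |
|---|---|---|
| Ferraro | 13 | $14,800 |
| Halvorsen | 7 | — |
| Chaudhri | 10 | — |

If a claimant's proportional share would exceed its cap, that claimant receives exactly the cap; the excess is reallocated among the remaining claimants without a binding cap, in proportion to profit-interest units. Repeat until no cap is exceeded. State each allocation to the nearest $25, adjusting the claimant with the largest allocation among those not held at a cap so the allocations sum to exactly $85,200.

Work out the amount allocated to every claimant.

Total profit-interest units = 30.
Proportional shares (ignoring caps): Ferraro 36,920.00; Halvorsen 19,880.00; Chaudhri 28,400.00.
Cap binds for Ferraro ($14,800); balance $70,400 reallocated over remaining profit-interest units 17.
Redistributed shares: Halvorsen 28,988.24 → $29,000; Chaudhri 41,411.76 → $41,400.

Ferraro: $14,800 | Halvorsen: $29,000 | Chaudhri: $41,400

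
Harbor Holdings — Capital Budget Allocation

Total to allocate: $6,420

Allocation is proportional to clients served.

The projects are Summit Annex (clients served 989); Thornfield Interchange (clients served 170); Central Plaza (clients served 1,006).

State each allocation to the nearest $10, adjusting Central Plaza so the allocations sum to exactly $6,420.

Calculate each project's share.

Sum of clients served: 2,165.
Raw shares: Summit Annex 989/2,165 × $6,420 = 2,932.74; Thornfield Interchange 170/2,165 × $6,420 = 504.11; Central Plaza 1,006/2,165 × $6,420 = 2,983.15.
Rounded to nearest $10: Summit Annex $2,930; Thornfield Interchange $500; Central Plaza $2,980. Sum = $6,410.
Difference $6,420 − $6,410 = +$10 applied to Central Plaza: Central Plaza becomes $2,990.

Summit Annex: $2,930; Thornfield Interchange: $500; Central Plaza: $2,990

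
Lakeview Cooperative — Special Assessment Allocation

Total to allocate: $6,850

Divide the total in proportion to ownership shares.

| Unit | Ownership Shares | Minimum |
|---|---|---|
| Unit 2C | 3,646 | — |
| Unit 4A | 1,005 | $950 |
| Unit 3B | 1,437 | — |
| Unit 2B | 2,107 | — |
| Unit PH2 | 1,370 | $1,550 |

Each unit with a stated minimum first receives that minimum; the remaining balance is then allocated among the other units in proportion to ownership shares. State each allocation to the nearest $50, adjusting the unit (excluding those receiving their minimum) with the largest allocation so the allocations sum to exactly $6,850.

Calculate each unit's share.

Fund the minimums — Unit 4A $950; Unit PH2 $1,550. Balance $4,350.
Balance split over remaining ownership shares 7,190: Unit 2C 2,205.86 → $2,200; Unit 3B 869.39 → $850; Unit 2B 1,274.75 → $1,250.
Rounding difference +$50 applied to Unit 2C → $2,250.

Unit 2C: $2,250 | Unit 4A: $950 | Unit 3B: $850 | Unit 2B: $1,250 | Unit PH2: $1,550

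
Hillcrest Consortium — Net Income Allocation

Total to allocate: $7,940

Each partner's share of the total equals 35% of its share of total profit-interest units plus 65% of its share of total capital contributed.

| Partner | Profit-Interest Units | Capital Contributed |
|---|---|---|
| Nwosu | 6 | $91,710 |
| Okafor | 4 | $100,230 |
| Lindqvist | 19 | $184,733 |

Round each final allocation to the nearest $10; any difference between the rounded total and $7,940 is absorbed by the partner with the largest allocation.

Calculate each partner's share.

Nwosu: $1,830 · Okafor: $1,760 · Lindqvist: $4,350

Profit-interest units total 29; capital contributed total 376,673.
Combined weights (35% profit-interest units + 65% capital contributed): Nwosu 0.2307; Okafor 0.2212; Lindqvist 0.5481.
Pro-rata amounts: Nwosu 1,831.53; Okafor 1,756.62; Lindqvist 4,351.85.
At nearest $10: Nwosu $1,830; Okafor $1,760; Lindqvist $4,350. Sum = $7,940.
Rounded total matches; no reconciliation needed.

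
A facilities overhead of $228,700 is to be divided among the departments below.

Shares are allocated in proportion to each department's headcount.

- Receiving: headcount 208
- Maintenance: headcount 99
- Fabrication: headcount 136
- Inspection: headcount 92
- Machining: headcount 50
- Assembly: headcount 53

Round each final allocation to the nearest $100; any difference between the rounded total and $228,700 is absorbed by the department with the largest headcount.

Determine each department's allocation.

Headcount total: 208 + 99 + 136 + 92 + 50 + 53 = 638.
Proportional shares: Receiving 74,560.50; Maintenance 35,487.93; Fabrication 48,751.10; Inspection 32,978.68; Machining 17,923.20; Assembly 18,998.59.
Rounded to nearest $100: Receiving $74,600; Maintenance $35,500; Fabrication $48,800; Inspection $33,000; Machining $17,900; Assembly $19,000. Sum = $228,800.
Difference $228,700 − $228,800 = −$100 applied to largest headcount (Receiving): Receiving becomes $74,500.

Receiving: $74,500 | Maintenance: $35,500 | Fabrication: $48,800 | Inspection: $33,000 | Machining: $17,900 | Assembly: $19,000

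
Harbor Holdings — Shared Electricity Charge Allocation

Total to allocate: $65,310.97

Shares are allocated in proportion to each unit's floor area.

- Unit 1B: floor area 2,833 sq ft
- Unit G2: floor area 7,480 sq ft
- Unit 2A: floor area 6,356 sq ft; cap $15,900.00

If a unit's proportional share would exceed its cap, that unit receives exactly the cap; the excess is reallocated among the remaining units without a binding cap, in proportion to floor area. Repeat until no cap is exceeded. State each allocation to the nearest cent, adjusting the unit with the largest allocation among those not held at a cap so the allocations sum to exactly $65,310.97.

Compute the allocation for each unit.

Unit 1B: $13,573.28 · Unit G2: $35,837.69 · Unit 2A: $15,900.00

Floor area total: 16,669.
Pro-rata shares before constraints: Unit 1B 11,100.0047; Unit G2 29,307.4603; Unit 2A 24,903.50503.
Cap binds for Unit 2A ($15,900.00); residual $49,410.97 reallocated over remaining floor area 10,313.
Shares after redistribution: Unit 1B 13,573.2840 → $13,573.28; Unit G2 35,837.6860 → $35,837.69.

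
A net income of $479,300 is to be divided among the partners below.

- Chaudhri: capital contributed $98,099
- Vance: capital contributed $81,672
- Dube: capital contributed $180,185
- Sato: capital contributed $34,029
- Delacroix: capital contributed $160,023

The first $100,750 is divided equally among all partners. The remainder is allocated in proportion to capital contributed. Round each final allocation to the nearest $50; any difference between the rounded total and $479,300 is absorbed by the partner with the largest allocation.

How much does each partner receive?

Chaudhri: $87,200; Vance: $75,950; Dube: $143,250; Sato: $43,400; Delacroix: $129,500

$100,750 shared equally gives $20,150 per partner.
Remainder $378,550 by capital contributed (total 554,008): Chaudhri 67,030.40 → $67,050; Vance 55,805.94 → $55,800; Dube 123,119.22 → $123,100; Sato 23,251.79 → $23,250; Delacroix 109,342.66 → $109,350.
Totals: Chaudhri $20,150 + $67,050 = $87,200; Vance $20,150 + $55,800 = $75,950; Dube $20,150 + $123,100 = $143,250; Sato $20,150 + $23,250 = $43,400; Delacroix $20,150 + $109,350 = $129,500.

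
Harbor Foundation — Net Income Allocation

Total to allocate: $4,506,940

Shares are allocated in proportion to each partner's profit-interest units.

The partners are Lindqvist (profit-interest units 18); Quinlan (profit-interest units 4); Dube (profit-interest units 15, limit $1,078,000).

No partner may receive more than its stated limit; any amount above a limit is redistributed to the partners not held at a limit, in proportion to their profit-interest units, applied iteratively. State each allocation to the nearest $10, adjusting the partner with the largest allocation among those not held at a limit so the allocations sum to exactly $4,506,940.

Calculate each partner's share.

Combined profit-interest units = 37.
Pro-rata shares before constraints: Lindqvist 2,192,565.41; Quinlan 487,236.76; Dube 1,827,137.84.
Capped: Dube ($1,078,000); balance $3,428,940 reallocated over remaining profit-interest units 22.
Remaining shares: Lindqvist 2,805,496.36 → $2,805,500; Quinlan 623,443.64 → $623,440.

Lindqvist: $2,805,500 · Quinlan: $623,440 · Dube: $1,078,000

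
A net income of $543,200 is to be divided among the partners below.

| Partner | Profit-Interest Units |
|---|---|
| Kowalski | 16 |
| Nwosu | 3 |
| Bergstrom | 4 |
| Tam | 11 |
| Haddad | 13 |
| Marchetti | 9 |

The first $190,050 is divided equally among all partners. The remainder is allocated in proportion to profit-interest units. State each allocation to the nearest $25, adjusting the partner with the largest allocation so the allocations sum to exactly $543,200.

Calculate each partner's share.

Kowalski: $132,575 | Nwosu: $50,600 | Bergstrom: $56,900 | Tam: $101,050 | Haddad: $113,650 | Marchetti: $88,425

$190,050 shared equally gives $31,675 per partner.
Remainder $353,150 by profit-interest units (total 56): Kowalski 100,900.00 → $100,900; Nwosu 18,918.75 → $18,925; Bergstrom 25,225.00 → $25,225; Tam 69,368.75 → $69,375; Haddad 81,981.25 → $81,975; Marchetti 56,756.25 → $56,750.
Totals: Kowalski $31,675 + $100,900 = $132,575; Nwosu $31,675 + $18,925 = $50,600; Bergstrom $31,675 + $25,225 = $56,900; Tam $31,675 + $69,375 = $101,050; Haddad $31,675 + $81,975 = $113,650; Marchetti $31,675 + $56,750 = $88,425.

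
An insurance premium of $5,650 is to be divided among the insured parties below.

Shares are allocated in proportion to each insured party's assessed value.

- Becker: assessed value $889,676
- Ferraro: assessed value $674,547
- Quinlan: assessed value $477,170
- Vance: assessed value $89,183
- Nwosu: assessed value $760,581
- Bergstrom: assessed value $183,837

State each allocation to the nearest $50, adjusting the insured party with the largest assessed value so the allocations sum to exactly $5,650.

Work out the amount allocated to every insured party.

Combined assessed value = 3,074,994.
Raw shares: Becker 889,676/3,074,994 × $5,650 = 1,634.69; Ferraro 674,547/3,074,994 × $5,650 = 1,239.41; Quinlan 477,170/3,074,994 × $5,650 = 876.75; Vance 89,183/3,074,994 × $5,650 = 163.87; Nwosu 760,581/3,074,994 × $5,650 = 1,397.49; Bergstrom 183,837/3,074,994 × $5,650 = 337.78.
At nearest $50: Becker $1,650; Ferraro $1,250; Quinlan $900; Vance $150; Nwosu $1,400; Bergstrom $350. Sum = $5,700.
Difference $5,650 − $5,700 = −$50 applied to largest assessed value (Becker): Becker becomes $1,600.

Becker: $1,600 · Ferraro: $1,250 · Quinlan: $900 · Vance: $150 · Nwosu: $1,400 · Bergstrom: $350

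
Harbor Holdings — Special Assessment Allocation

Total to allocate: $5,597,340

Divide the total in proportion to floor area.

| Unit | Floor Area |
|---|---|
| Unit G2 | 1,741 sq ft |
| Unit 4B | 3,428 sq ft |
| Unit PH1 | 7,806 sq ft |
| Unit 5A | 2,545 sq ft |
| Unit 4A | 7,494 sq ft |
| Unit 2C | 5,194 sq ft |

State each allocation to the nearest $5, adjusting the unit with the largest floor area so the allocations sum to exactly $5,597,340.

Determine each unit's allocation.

Total floor area = 1,741 + 3,428 + 7,806 + 2,545 + 7,494 + 5,194 = 28,208.
Raw shares: Unit G2 345,468.27; Unit 4B 680,221.27; Unit PH1 1,548,951.93; Unit 5A 505,006.75; Unit 4A 1,487,041.48; Unit 2C 1,030,650.31.
After rounding ($5): Unit G2 $345,470; Unit 4B $680,220; Unit PH1 $1,548,950; Unit 5A $505,005; Unit 4A $1,487,040; Unit 2C $1,030,650. Sum = $5,597,335.
Difference $5,597,340 − $5,597,335 = +$5 applied to largest floor area (Unit PH1): Unit PH1 becomes $1,548,955.

Unit G2: $345,470; Unit 4B: $680,220; Unit PH1: $1,548,955; Unit 5A: $505,005; Unit 4A: $1,487,040; Unit 2C: $1,030,650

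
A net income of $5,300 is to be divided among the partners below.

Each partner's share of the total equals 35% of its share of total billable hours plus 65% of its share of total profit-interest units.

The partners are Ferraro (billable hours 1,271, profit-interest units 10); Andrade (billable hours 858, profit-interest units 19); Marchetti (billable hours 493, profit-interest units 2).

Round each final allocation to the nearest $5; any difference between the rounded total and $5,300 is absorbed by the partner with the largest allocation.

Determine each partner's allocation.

Ferraro: $2,010 | Andrade: $2,720 | Marchetti: $570

Billable hours total 2,622; profit-interest units total 31.
Combined weights (35% billable hours + 65% profit-interest units): Ferraro 0.3793; Andrade 0.5129; Marchetti 0.1077.
Proportional shares: Ferraro 2,010.49; Andrade 2,718.47; Marchetti 571.04.
Rounded to nearest $5: Ferraro $2,010; Andrade $2,720; Marchetti $570. Sum = $5,300.
No rounding difference to absorb.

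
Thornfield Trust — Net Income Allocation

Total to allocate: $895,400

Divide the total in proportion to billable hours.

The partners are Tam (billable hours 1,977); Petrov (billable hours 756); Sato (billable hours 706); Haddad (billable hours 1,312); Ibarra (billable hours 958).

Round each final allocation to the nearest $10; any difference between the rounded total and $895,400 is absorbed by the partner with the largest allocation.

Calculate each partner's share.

Total billable hours = 5,709.
Pro-rata amounts: Tam 1,977/5,709 × $895,400 = 310,072.83; Petrov 756/5,709 × $895,400 = 118,571.10; Sato 706/5,709 × $895,400 = 110,729.09; Haddad 1,312/5,709 × $895,400 = 205,774.18; Ibarra 958/5,709 × $895,400 = 150,252.79.
At nearest $10: Tam $310,070; Petrov $118,570; Sato $110,730; Haddad $205,770; Ibarra $150,250. Sum = $895,390.
Difference $895,400 − $895,390 = +$10 applied to largest allocation (Tam): Tam becomes $310,080.

Tam: $310,080; Petrov: $118,570; Sato: $110,730; Haddad: $205,770; Ibarra: $150,250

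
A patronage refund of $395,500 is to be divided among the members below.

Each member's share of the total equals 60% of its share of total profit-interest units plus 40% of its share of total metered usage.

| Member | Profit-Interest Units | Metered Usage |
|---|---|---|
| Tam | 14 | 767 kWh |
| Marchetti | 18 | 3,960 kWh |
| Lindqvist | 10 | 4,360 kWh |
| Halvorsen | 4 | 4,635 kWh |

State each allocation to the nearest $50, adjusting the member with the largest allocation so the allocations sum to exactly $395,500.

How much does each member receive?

Totals — profit-interest units 46, metered usage 13,722.
Composite weights (60% profit-interest units + 40% metered usage): Tam 0.2050; Marchetti 0.3502; Lindqvist 0.2575; Halvorsen 0.1873.
Unrounded shares: Tam 81,064.43; Marchetti 138,511.09; Lindqvist 101,853.10; Halvorsen 74,071.38.
After rounding ($50): Tam $81,050; Marchetti $138,500; Lindqvist $101,850; Halvorsen $74,050. Sum = $395,450.
Difference $395,500 − $395,450 = +$50 applied to largest allocation (Marchetti): Marchetti becomes $138,550.

Tam: $81,050; Marchetti: $138,550; Lindqvist: $101,850; Halvorsen: $74,050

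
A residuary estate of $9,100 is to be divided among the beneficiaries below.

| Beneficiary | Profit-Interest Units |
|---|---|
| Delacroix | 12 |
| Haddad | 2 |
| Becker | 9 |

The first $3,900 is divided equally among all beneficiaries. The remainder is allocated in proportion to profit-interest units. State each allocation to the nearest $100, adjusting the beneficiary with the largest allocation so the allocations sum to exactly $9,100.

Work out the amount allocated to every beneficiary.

Equal tier: $3,900 ÷ 3 = $1,300 apiece.
Remainder $5,200 by profit-interest units (total 23): Delacroix 2,713.04 → $2,700; Haddad 452.17 → $500; Becker 2,034.78 → $2,000.
Totals: Delacroix $1,300 + $2,700 = $4,000; Haddad $1,300 + $500 = $1,800; Becker $1,300 + $2,000 = $3,300.

Delacroix: $4,000; Haddad: $1,800; Becker: $3,300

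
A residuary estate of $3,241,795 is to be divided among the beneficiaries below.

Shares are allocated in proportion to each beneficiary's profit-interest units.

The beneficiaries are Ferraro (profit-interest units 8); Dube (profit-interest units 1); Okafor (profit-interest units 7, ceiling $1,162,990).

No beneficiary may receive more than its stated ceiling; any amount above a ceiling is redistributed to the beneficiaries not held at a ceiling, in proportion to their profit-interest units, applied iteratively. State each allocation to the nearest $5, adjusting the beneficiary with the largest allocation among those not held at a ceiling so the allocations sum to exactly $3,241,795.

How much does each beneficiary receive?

Ferraro: $1,847,825 · Dube: $230,980 · Okafor: $1,162,990

Combined profit-interest units = 16.
Pro-rata shares before constraints: Ferraro 1,620,897.50; Dube 202,612.19; Okafor 1,418,285.31.
Capped: Okafor ($1,162,990); residual $2,078,805 reallocated over remaining profit-interest units 9.
Redistributed shares: Ferraro 1,847,826.67 → $1,847,825; Dube 230,978.33 → $230,980.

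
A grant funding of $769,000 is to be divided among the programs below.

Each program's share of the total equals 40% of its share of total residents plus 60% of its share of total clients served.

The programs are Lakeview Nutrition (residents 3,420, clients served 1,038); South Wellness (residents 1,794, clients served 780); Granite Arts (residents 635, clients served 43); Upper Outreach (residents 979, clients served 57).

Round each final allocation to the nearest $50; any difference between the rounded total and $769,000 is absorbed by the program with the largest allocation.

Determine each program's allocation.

Totals — residents 6,828, clients served 1,918.
Composite weights (40% residents + 60% clients served): Lakeview Nutrition 0.5251; South Wellness 0.3491; Granite Arts 0.0507; Upper Outreach 0.0752.
Proportional shares: Lakeview Nutrition 403,774.78; South Wellness 268,458.54; Granite Arts 38,950.83; Upper Outreach 57,815.85.
Rounded to nearest $50: Lakeview Nutrition $403,750; South Wellness $268,450; Granite Arts $38,950; Upper Outreach $57,800. Sum = $768,950.
Difference $769,000 − $768,950 = +$50 applied to largest allocation (Lakeview Nutrition): Lakeview Nutrition becomes $403,800.

Lakeview Nutrition: $403,800; South Wellness: $268,450; Granite Arts: $38,950; Upper Outreach: $57,800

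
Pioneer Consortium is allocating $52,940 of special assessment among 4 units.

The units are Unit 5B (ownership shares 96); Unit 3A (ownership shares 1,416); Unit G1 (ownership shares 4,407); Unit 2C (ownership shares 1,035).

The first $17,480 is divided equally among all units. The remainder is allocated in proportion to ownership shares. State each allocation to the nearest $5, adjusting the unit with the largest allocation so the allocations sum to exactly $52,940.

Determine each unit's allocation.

First tranche $17,480 split equally: $4,370 each.
Remainder $35,460 by ownership shares (total 6,954): Unit 5B 489.53 → $490; Unit 3A 7,220.50 → $7,220; Unit G1 22,472.28 → $22,470; Unit 2C 5,277.70 → $5,280.
Totals: Unit 5B $4,370 + $490 = $4,860; Unit 3A $4,370 + $7,220 = $11,590; Unit G1 $4,370 + $22,470 = $26,840; Unit 2C $4,370 + $5,280 = $9,650.

Unit 5B: $4,860 · Unit 3A: $11,590 · Unit G1: $26,840 · Unit 2C: $9,650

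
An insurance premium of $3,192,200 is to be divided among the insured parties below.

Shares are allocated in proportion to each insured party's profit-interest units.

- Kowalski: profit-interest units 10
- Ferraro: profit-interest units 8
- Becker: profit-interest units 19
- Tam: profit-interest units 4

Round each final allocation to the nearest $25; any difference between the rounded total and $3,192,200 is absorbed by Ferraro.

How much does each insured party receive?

Total profit-interest units = 41.
Pro-rata amounts: Kowalski 10/41 × $3,192,200 = 778,585.37; Ferraro 8/41 × $3,192,200 = 622,868.29; Becker 19/41 × $3,192,200 = 1,479,312.20; Tam 4/41 × $3,192,200 = 311,434.15.
At nearest $25: Kowalski $778,575; Ferraro $622,875; Becker $1,479,300; Tam $311,425. Sum = $3,192,175.
Difference $3,192,200 − $3,192,175 = +$25 applied to Ferraro: Ferraro becomes $622,900.

Kowalski: $778,575 · Ferraro: $622,900 · Becker: $1,479,300 · Tam: $311,425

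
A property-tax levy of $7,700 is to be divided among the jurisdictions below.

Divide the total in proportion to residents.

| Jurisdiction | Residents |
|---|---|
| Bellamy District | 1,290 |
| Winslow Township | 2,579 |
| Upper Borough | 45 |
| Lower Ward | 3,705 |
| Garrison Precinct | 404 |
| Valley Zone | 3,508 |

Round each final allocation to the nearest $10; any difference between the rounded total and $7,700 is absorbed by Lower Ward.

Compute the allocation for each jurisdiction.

Total residents = 11,531.
Raw shares: Bellamy District 1,290/11,531 × $7,700 = 861.42; Winslow Township 2,579/11,531 × $7,700 = 1,722.17; Upper Borough 45/11,531 × $7,700 = 30.05; Lower Ward 3,705/11,531 × $7,700 = 2,474.07; Garrison Precinct 404/11,531 × $7,700 = 269.78; Valley Zone 3,508/11,531 × $7,700 = 2,342.52.
At nearest $10: Bellamy District $860; Winslow Township $1,720; Upper Borough $30; Lower Ward $2,470; Garrison Precinct $270; Valley Zone $2,340. Sum = $7,690.
Difference $7,700 − $7,690 = +$10 applied to Lower Ward: Lower Ward becomes $2,480.

Bellamy District: $860 | Winslow Township: $1,720 | Upper Borough: $30 | Lower Ward: $2,480 | Garrison Precinct: $270 | Valley Zone: $2,340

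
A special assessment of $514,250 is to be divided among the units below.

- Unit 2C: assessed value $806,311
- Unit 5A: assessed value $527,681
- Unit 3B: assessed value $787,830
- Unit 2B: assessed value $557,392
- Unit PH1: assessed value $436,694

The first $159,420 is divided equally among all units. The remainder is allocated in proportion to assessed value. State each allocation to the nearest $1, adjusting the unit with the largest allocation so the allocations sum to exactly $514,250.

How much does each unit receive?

First tranche $159,420 split equally: $31,884 each.
Remainder $354,830 by assessed value (total 3,115,908): Unit 2C 91,820.21 → $91,820; Unit 5A 60,090.69 → $60,091; Unit 3B 89,715.65 → $89,716; Unit 2B 63,474.08 → $63,474; Unit PH1 49,729.37 → $49,729.
Totals: Unit 2C $31,884 + $91,820 = $123,704; Unit 5A $31,884 + $60,091 = $91,975; Unit 3B $31,884 + $89,716 = $121,600; Unit 2B $31,884 + $63,474 = $95,358; Unit PH1 $31,884 + $49,729 = $81,613.

Unit 2C: $123,704; Unit 5A: $91,975; Unit 3B: $121,600; Unit 2B: $95,358; Unit PH1: $81,613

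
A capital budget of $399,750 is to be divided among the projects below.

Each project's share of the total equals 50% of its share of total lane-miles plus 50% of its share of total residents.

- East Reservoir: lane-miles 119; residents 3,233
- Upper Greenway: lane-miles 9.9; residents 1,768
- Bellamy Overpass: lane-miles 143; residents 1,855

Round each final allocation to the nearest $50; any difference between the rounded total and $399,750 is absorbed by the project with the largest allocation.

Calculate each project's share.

Lane-miles total 271.9; residents total 6,856.
Blended shares (50% lane-miles + 50% residents): East Reservoir 0.4546; Upper Greenway 0.1471; Bellamy Overpass 0.3982.
Raw shares: East Reservoir 181,730.08; Upper Greenway 58,820.57; Bellamy Overpass 159,199.35.
After rounding ($50): East Reservoir $181,750; Upper Greenway $58,800; Bellamy Overpass $159,200. Sum = $399,750.
No rounding difference to absorb.

East Reservoir: $181,750; Upper Greenway: $58,800; Bellamy Overpass: $159,200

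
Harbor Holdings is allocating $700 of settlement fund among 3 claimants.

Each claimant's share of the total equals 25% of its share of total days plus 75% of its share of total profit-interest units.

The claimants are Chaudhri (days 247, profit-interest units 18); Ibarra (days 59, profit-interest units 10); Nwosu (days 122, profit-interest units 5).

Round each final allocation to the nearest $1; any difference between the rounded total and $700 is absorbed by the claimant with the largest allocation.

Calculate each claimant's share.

Chaudhri: $388; Ibarra: $183; Nwosu: $129

Totals — days 428, profit-interest units 33.
Composite weights (25% days + 75% profit-interest units): Chaudhri 0.5534; Ibarra 0.2617; Nwosu 0.1849.
Raw shares: Chaudhri 387.36; Ibarra 183.21; Nwosu 129.43.
Rounded to nearest $1: Chaudhri $387; Ibarra $183; Nwosu $129. Sum = $699.
Difference $700 − $699 = +$1 applied to largest allocation (Chaudhri): Chaudhri becomes $388.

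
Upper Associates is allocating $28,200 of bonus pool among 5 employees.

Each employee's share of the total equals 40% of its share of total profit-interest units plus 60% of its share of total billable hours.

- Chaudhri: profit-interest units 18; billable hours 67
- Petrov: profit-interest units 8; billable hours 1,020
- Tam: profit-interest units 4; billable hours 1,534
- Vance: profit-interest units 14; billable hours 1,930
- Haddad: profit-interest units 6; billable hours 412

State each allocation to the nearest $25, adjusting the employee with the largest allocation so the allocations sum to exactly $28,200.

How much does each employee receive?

Totals — profit-interest units 50, billable hours 4,963.
Combined weights (40% profit-interest units + 60% billable hours): Chaudhri 0.1521; Petrov 0.1873; Tam 0.2175; Vance 0.3453; Haddad 0.0978.
Unrounded shares: Chaudhri 4,289.22; Petrov 5,282.21; Tam 6,132.16; Vance 9,738.21; Haddad 2,758.20.
At nearest $25: Chaudhri $4,300; Petrov $5,275; Tam $6,125; Vance $9,750; Haddad $2,750. Sum = $28,200.
No rounding difference to absorb.

Chaudhri: $4,300 · Petrov: $5,275 · Tam: $6,125 · Vance: $9,750 · Haddad: $2,750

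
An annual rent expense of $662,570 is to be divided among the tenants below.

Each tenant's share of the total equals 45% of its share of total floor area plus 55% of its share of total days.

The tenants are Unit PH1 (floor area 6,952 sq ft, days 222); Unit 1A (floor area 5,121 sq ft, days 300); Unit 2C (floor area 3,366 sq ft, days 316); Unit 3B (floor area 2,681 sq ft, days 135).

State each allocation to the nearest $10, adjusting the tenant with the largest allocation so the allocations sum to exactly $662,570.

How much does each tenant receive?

Floor area total 18,120; days total 973.
Combined weights (45% floor area + 55% days): Unit PH1 0.2981; Unit 1A 0.2968; Unit 2C 0.2622; Unit 3B 0.1429.
Proportional shares: Unit PH1 197,536.76; Unit 1A 196,621.47; Unit 2C 173,736.14; Unit 3B 94,675.63.
Rounded to nearest $10: Unit PH1 $197,540; Unit 1A $196,620; Unit 2C $173,740; Unit 3B $94,680. Sum = $662,580.
Difference $662,570 − $662,580 = −$10 applied to largest allocation (Unit PH1): Unit PH1 becomes $197,530.

Unit PH1: $197,530; Unit 1A: $196,620; Unit 2C: $173,740; Unit 3B: $94,680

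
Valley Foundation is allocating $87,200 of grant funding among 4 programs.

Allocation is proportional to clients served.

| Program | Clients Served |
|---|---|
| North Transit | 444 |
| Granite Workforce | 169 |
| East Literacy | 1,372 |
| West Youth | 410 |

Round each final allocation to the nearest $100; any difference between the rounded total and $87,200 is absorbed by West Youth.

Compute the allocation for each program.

Clients served total: 2,395.
Unrounded shares: North Transit 444/2,395 × $87,200 = 16,165.68; Granite Workforce 169/2,395 × $87,200 = 6,153.15; East Literacy 1,372/2,395 × $87,200 = 49,953.40; West Youth 410/2,395 × $87,200 = 14,927.77.
Rounded to nearest $100: North Transit $16,200; Granite Workforce $6,200; East Literacy $50,000; West Youth $14,900. Sum = $87,300.
Difference $87,200 − $87,300 = −$100 applied to West Youth: West Youth becomes $14,800.

North Transit: $16,200 | Granite Workforce: $6,200 | East Literacy: $50,000 | West Youth: $14,800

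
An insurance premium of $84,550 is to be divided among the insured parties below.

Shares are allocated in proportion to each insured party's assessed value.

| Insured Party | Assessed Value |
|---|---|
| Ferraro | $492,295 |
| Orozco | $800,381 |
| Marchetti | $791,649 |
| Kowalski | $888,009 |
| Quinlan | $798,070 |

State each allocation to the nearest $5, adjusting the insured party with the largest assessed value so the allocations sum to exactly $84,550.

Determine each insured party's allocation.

Ferraro: $11,040; Orozco: $17,950; Marchetti: $17,750; Kowalski: $19,915; Quinlan: $17,895

Combined assessed value = 492,295 + 800,381 + 791,649 + 888,009 + 798,070 = 3,770,404.
Proportional shares: Ferraro 11,039.54; Orozco 17,948.27; Marchetti 17,752.45; Kowalski 19,913.29; Quinlan 17,896.44.
Rounded to nearest $5: Ferraro $11,040; Orozco $17,950; Marchetti $17,750; Kowalski $19,915; Quinlan $17,895. Sum = $84,550.
Sum already equals the total — no adjustment.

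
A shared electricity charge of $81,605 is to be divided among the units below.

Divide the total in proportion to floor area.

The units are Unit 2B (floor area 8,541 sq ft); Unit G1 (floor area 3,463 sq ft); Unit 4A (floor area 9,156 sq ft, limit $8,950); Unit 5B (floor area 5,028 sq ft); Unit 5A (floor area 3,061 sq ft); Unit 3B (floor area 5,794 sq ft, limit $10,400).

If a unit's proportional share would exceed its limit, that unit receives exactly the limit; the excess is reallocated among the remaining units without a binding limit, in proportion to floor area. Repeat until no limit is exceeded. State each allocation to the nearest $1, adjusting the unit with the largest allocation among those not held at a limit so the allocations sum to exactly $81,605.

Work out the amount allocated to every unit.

Unit 2B: $26,463 · Unit G1: $10,730 · Unit 4A: $8,950 · Unit 5B: $15,578 · Unit 5A: $9,484 · Unit 3B: $10,400

Total floor area = 35,043.
Proportional shares (ignoring caps): Unit 2B 19,889.52; Unit G1 8,064.32; Unit 4A 21,321.67; Unit 5B 11,708.76; Unit 5A 7,128.18; Unit 3B 13,492.55.
Capped: Unit 4A ($8,950), Unit 3B ($10,400); balance $62,255 reallocated over remaining floor area 20,093.
Shares after redistribution: Unit 2B 26,462.95 → $26,463; Unit G1 10,729.56 → $10,730; Unit 5B 15,578.47 → $15,578; Unit 5A 9,484.03 → $9,484.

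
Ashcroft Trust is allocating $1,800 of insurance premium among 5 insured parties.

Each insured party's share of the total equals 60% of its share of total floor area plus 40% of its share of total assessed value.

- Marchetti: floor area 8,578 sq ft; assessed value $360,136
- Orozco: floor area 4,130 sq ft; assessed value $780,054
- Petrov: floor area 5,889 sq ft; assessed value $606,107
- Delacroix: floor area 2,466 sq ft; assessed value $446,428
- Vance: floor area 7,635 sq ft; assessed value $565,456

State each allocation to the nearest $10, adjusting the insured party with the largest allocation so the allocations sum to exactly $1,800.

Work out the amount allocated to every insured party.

Totals — floor area 28,698, assessed value 2,758,181.
Combined weights (60% floor area + 40% assessed value): Marchetti 0.2316; Orozco 0.1995; Petrov 0.2110; Delacroix 0.1163; Vance 0.2416.
Pro-rata amounts: Marchetti 416.83; Orozco 359.05; Petrov 379.84; Delacroix 209.34; Vance 434.94.
At nearest $10: Marchetti $420; Orozco $360; Petrov $380; Delacroix $210; Vance $430. Sum = $1,800.
Rounded total matches; no reconciliation needed.

Marchetti: $420 | Orozco: $360 | Petrov: $380 | Delacroix: $210 | Vance: $430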